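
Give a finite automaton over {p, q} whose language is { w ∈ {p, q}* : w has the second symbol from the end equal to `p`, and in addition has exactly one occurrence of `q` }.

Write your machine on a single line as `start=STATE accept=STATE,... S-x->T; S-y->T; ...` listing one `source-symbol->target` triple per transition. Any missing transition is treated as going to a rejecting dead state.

Handle the two conditions separately and then intersect. The first has 7 states tracking the last 2 symbols read; the second has 3 states tracking the count of `q`s, saturating at 2. A product state is a pair (one from each), accepting exactly when both do.
11 states suffice.
          p    q  
>  s0     s1   s2 
   s1     s3   s4 
   s2     s5   s6 
   s3     s3   s4 
 * s4     s5   s6 
   s5     s7   s8 
   s6     s9   s6 
 * s7     s7   s8 
   s8     s9   s6 
   s9    s10   s8 
   s10   s10   s8 
(> = start, * = accepting)

start=s0; accept=s4,s7; s0-p->s1; s0-q->s2; s1-p->s3; s1-q->s4; s2-p->s5; s2-q->s6; s3-p->s3; s3-q->s4; s4-p->s5; s4-q->s6; s5-p->s7; s5-q->s8; s6-p->s9; s6-q->s6; s7-p->s7; s7-q->s8; s8-p->s9; s8-q->s6; s9-p->s10; s9-q->s8; s10-p->s10; s10-q->s8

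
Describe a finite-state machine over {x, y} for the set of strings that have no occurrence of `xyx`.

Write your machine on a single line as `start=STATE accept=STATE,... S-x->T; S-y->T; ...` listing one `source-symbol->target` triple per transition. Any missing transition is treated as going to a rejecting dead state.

This is the complement of 'contains `xyx`'. Use the same substring-matching states — q0 through q3 holding how much of `xyx` has just been matched — but flip the accepting set: everything except the trap q3 accepts.
        x   y  
>* q0   q1  q0 
 * q1   q1  q2 
 * q2   q3  q0 
   q3   q3  q3 
(> = start, * = accepting)

start=q0; accept=q0,q1,q2; q0-x->q1; q0-y->q0; q1-x->q1; q1-y->q2; q2-x->q3; q2-y->q0; q3-x->q3; q3-y->q3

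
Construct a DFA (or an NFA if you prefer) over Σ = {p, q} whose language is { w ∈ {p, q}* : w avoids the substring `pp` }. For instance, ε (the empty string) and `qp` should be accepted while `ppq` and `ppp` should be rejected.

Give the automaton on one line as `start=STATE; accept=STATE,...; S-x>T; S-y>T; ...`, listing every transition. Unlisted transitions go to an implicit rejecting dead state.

start=s0; accept=s0,s1; s0-p>s1; s0-q>s0; s1-p>s2; s1-q>s0; s2-p>s2; s2-q>s2

This is the complement of 'contains `pp`'. Use the same substring-matching states — s0 through s2 holding how much of `pp` has just been matched — but flip the accepting set: everything except the trap s2 accepts.
3 states suffice.
        p   q  
>* s0   s1  s0 
 * s1   s2  s0 
   s2   s2  s2 
(> = start, * = accepting)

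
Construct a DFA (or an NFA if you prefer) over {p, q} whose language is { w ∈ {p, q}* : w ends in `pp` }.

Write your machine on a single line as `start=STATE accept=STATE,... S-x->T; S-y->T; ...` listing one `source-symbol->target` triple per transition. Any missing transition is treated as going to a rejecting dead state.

start=S0; accept=S2; S0-p->S1; S0-q->S0; S1-p->S2; S1-q->S0; S2-p->S2; S2-q->S0

Remember how much of `pp` the current input suffix matches. State S0 means no match yet; S1 means the last symbol is `p`; S2 means the last 2 symbols are `pp`. Only S2 accepts. On a mismatch, fall back to the longest proper suffix that is still a prefix of `pp`.
With 3 states:
        p   q  
>  S0   S1  S0 
   S1   S2  S0 
 * S2   S2  S0 
(> = start, * = accepting)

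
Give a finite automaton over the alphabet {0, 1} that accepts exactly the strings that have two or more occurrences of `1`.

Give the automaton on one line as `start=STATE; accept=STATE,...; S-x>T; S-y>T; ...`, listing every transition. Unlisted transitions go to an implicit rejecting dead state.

start=q0; accept=q2,q3; q0-0>q0; q0-1>q1; q1-0>q1; q1-1>q2; q2-0>q2; q2-1>q3; q3-0>q3; q3-1>q3

Only the number of `1`s matters, and only up to 3. Make a chain q0 → q1 → q2 → q3 advanced by each `1` (with q3 absorbing); every other symbol self-loops. The accepting set is {q2, q3}.
A 4-state machine:
        0   1  
>  q0   q0  q1 
   q1   q1  q2 
 * q2   q2  q3 
 * q3   q3  q3 
(> = start, * = accepting)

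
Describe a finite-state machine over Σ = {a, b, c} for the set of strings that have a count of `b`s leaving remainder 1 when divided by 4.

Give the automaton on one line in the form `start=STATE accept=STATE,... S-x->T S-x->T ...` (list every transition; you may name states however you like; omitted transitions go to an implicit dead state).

start=q0 accept=q1 q0-a->q0 q0-b->q1 q0-c->q0 q1-a->q1 q1-b->q2 q1-c->q1 q2-a->q2 q2-b->q3 q2-c->q2 q3-a->q3 q3-b->q0 q3-c->q3

The only thing that matters is how many `b`s have appeared, reduced mod 4. Use one state per residue: q0 for 0, …, q3 for 3. Reading `b` moves to the next residue; anything else stays put. q1 is accepting.
        a   b   c  
>  q0   q0  q1  q0 
 * q1   q1  q2  q1 
   q2   q2  q3  q2 
   q3   q3  q0  q3 
(> = start, * = accepting)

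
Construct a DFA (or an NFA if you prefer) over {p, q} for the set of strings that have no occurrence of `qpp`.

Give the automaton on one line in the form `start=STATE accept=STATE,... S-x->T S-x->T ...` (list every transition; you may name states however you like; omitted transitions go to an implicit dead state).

This is the complement of 'contains `qpp`'. Use the same substring-matching states — s0 through s3 holding how much of `qpp` has just been matched — but flip the accepting set: everything except the trap s3 accepts.
With 4 states:
        p   q  
>* s0   s0  s1 
 * s1   s2  s1 
 * s2   s3  s1 
   s3   s3  s3 
(> = start, * = accepting)

start=s0 accept=s0,s1,s2 s0-p->s0 s0-q->s1 s1-p->s2 s1-q->s1 s2-p->s3 s2-q->s1 s3-p->s3 s3-q->s3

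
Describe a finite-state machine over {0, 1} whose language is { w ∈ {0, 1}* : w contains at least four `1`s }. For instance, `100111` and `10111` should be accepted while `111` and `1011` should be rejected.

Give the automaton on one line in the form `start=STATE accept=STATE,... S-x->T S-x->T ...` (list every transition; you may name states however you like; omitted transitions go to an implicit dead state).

Count `1`s, saturating at 5: states q0 through q4 mean 0 through 4 `1`s seen; q5 means more than 4. Each `1` increments (capped at q5); other symbols loop. Accept from {q4, q5}.
A 6-state machine:
        0   1  
>  q0   q0  q1 
   q1   q1  q2 
   q2   q2  q3 
   q3   q3  q4 
 * q4   q4  q5 
 * q5   q5  q5 
(> = start, * = accepting)

start=q0 accept=q4,q5 q0-0->q0 q0-1->q1 q1-0->q1 q1-1->q2 q2-0->q2 q2-1->q3 q3-0->q3 q3-1->q4 q4-0->q4 q4-1->q5 q5-0->q5 q5-1->q5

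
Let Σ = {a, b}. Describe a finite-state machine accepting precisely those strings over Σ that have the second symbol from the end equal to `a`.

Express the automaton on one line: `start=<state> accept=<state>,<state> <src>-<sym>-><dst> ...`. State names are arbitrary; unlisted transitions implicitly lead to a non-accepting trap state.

A DFA must remember the last 2 symbols (since which symbol is second-to-last isn't known until the input ends). Use one state per possible window of the last ≤2 symbols; accept from those whose window starts with `a`.
A 7-state machine:
        a   b  
>  S0   S1  S2 
   S1   S3  S4 
   S2   S5  S6 
 * S3   S3  S4 
 * S4   S5  S6 
   S5   S3  S4 
   S6   S5  S6 
(> = start, * = accepting)

start=S0 accept=S3,S4 S0-a->S1 S0-b->S2 S1-a->S3 S1-b->S4 S2-a->S5 S2-b->S6 S3-a->S3 S3-b->S4 S4-a->S5 S4-b->S6 S5-a->S3 S5-b->S4 S6-a->S5 S6-b->S6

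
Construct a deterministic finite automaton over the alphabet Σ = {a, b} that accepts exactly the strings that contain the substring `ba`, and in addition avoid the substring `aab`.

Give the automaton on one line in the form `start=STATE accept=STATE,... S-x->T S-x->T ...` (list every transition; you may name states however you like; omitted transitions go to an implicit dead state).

Handle the two conditions separately and then intersect. One (3 states) tracks whether and how much of `ba` has been seen; the other (4 states) tracks partial matches of the forbidden pattern `aab`. Each combined state is a pair, one component from each; accept when both components accept. After merging equivalent states the machine shrinks.
7 states suffice.
        a   b  
>  q0   q1  q2 
   q1   q3  q2 
   q2   q4  q2 
   q3   q3  q3 
 * q4   q5  q6 
 * q5   q5  q3 
 * q6   q4  q6 
(> = start, * = accepting)

start=q0 accept=q4,q5,q6 q0-a->q1 q0-b->q2 q1-a->q3 q1-b->q2 q2-a->q4 q2-b->q2 q3-a->q3 q3-b->q3 q4-a->q5 q4-b->q6 q5-a->q5 q5-b->q3 q6-a->q4 q6-b->q6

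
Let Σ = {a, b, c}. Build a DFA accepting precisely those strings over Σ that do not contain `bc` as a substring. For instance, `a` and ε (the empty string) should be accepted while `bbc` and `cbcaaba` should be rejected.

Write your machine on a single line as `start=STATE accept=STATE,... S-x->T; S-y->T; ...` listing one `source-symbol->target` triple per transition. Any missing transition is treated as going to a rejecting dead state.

Track partial matches of the forbidden pattern `bc`. State q2 is a dead state reached once `bc` has occurred; every other state accepts. q0 means no part of `bc` is currently matched.
A 3-state machine:
        a   b   c  
>* q0   q0  q1  q0 
 * q1   q0  q1  q2 
   q2   q2  q2  q2 
(> = start, * = accepting)

start=q0; accept=q0,q1; q0-a->q0; q0-b->q1; q0-c->q0; q1-a->q0; q1-b->q1; q1-c->q2; q2-a->q2; q2-b->q2; q2-c->q2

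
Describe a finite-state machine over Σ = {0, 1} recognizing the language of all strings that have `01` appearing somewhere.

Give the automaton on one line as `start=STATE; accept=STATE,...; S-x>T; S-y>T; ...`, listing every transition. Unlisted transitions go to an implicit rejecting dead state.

Track how much of `01` has been matched so far: state q0 is no progress, q2 is the absorbing accept state reached once `01` has occurred. Intermediate states record partial matches; on a mismatch, fall back to the longest reusable overlap.
        0   1  
>  q0   q1  q0 
   q1   q1  q2 
 * q2   q2  q2 
(> = start, * = accepting)

start=q0; accept=q2; q0-0>q1; q0-1>q0; q1-0>q1; q1-1>q2; q2-0>q2; q2-1>q2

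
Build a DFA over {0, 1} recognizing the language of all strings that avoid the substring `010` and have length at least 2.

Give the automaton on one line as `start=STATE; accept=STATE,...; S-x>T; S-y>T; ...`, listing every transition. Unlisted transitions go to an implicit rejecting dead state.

Handle the two conditions separately and then intersect. One (4 states) tracks partial matches of the forbidden pattern `010`; the other (4 states) tracks the input length, saturating at 3. Each combined state is a pair, one component from each; accept when both components accept.
10 states suffice.
        0   1  
>  q0   q1  q2 
   q1   q3  q4 
   q2   q3  q5 
 * q3   q6  q7 
 * q4   q8  q9 
 * q5   q6  q9 
 * q6   q6  q7 
 * q7   q8  q9 
   q8   q8  q8 
 * q9   q6  q9 
(> = start, * = accepting)

start=q0; accept=q3,q4,q5,q6,q7,q9; q0-0>q1; q0-1>q2; q1-0>q3; q1-1>q4; q2-0>q3; q2-1>q5; q3-0>q6; q3-1>q7; q4-0>q8; q4-1>q9; q5-0>q6; q5-1>q9; q6-0>q6; q6-1>q7; q7-0>q8; q7-1>q9; q8-0>q8; q8-1>q8; q9-0>q6; q9-1>q9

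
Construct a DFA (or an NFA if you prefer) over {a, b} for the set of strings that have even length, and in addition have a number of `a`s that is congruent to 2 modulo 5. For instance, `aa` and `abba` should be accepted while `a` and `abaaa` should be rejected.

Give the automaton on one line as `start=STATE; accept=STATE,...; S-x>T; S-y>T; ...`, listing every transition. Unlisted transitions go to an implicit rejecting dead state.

start=q0; accept=q3; q0-a>q1; q0-b>q2; q1-a>q3; q1-b>q4; q2-a>q4; q2-b>q0; q3-a>q5; q3-b>q6; q4-a>q6; q4-b>q1; q5-a>q7; q5-b>q8; q6-a>q8; q6-b>q3; q7-a>q2; q7-b>q9; q8-a>q9; q8-b>q5; q9-a>q0; q9-b>q7

Build one automaton per condition and run them in lockstep. One (2 states) tracks the input length modulo 2; the other (5 states) tracks the count of `a`s modulo 5. Each combined state is a pair, one component from each; accept when both components accept.
        a   b  
>  q0   q1  q2 
   q1   q3  q4 
   q2   q4  q0 
 * q3   q5  q6 
   q4   q6  q1 
   q5   q7  q8 
   q6   q8  q3 
   q7   q2  q9 
   q8   q9  q5 
   q9   q0  q7 
(> = start, * = accepting)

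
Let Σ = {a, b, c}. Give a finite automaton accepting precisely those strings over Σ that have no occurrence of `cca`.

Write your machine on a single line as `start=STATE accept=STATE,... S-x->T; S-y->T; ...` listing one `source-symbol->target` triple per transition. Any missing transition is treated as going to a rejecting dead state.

start=s0; accept=s0,s1,s2; s0-a->s0; s0-b->s0; s0-c->s1; s1-a->s0; s1-b->s0; s1-c->s2; s2-a->s3; s2-b->s0; s2-c->s2; s3-a->s3; s3-b->s3; s3-c->s3

This is the complement of 'contains `cca`'. Use the same substring-matching states — s0 through s3 holding how much of `cca` has just been matched — but flip the accepting set: everything except the trap s3 accepts.
A 4-state machine:
        a   b   c  
>* s0   s0  s0  s1 
 * s1   s0  s0  s2 
 * s2   s3  s0  s2 
   s3   s3  s3  s3 
(> = start, * = accepting)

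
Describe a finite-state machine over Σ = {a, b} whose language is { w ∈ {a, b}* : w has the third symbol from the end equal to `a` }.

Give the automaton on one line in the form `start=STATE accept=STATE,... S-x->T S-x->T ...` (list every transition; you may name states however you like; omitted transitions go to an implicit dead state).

A DFA must remember the last 3 symbols (since which symbol is third-to-last isn't known until the input ends). Use one state per possible window of the last ≤3 symbols; accept from those whose window starts with `a`.
A 15-state machine:
          a    b  
>  S0     S1   S2 
   S1     S3   S4 
   S2     S5   S6 
   S3     S7   S8 
   S4     S9  S10 
   S5    S11  S12 
   S6    S13  S14 
 * S7     S7   S8 
 * S8     S9  S10 
 * S9    S11  S12 
 * S10   S13  S14 
   S11    S7   S8 
   S12    S9  S10 
   S13   S11  S12 
   S14   S13  S14 
(> = start, * = accepting)

start=S0 accept=S7,S8,S9,S10 S0-a->S1 S0-b->S2 S1-a->S3 S1-b->S4 S2-a->S5 S2-b->S6 S3-a->S7 S3-b->S8 S4-a->S9 S4-b->S10 S5-a->S11 S5-b->S12 S6-a->S13 S6-b->S14 S7-a->S7 S7-b->S8 S8-a->S9 S8-b->S10 S9-a->S11 S9-b->S12 S10-a->S13 S10-b->S14 S11-a->S7 S11-b->S8 S12-a->S9 S12-b->S10 S13-a->S11 S13-b->S12 S14-a->S13 S14-b->S14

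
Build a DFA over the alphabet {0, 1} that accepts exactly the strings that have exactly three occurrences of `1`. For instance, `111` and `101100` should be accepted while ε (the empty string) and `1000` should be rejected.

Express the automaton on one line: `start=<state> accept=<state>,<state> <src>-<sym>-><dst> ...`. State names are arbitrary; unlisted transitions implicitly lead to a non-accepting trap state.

start=s0 accept=s3 s0-0->s0 s0-1->s1 s1-0->s1 s1-1->s2 s2-0->s2 s2-1->s3 s3-0->s3 s3-1->s4 s4-0->s4 s4-1->s4

Count `1`s, saturating at 4: states s0 through s3 mean 0 through 3 `1`s seen; s4 means more than 3. Each `1` increments (capped at s4); other symbols loop. Accept from {s3}.
5 states suffice.
        0   1  
>  s0   s0  s1 
   s1   s1  s2 
   s2   s2  s3 
 * s3   s3  s4 
   s4   s4  s4 
(> = start, * = accepting)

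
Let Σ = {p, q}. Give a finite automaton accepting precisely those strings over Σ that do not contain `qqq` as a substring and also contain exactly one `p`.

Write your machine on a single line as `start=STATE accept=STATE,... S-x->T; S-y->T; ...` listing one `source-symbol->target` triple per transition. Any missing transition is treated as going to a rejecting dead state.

Handle the two conditions separately and then intersect. One (4 states) tracks partial matches of the forbidden pattern `qqq`; the other (3 states) tracks the count of `p`s, saturating at 2. Each combined state is a pair, one component from each; accept when both components accept. Equivalent product states are then merged.
With 7 states:
        p   q  
>  S0   S1  S2 
 * S1   S3  S4 
   S2   S1  S5 
   S3   S3  S3 
 * S4   S3  S6 
   S5   S1  S3 
 * S6   S3  S3 
(> = start, * = accepting)

start=S0; accept=S1,S4,S6; S0-p->S1; S0-q->S2; S1-p->S3; S1-q->S4; S2-p->S1; S2-q->S5; S3-p->S3; S3-q->S3; S4-p->S3; S4-q->S6; S5-p->S1; S5-q->S3; S6-p->S3; S6-q->S3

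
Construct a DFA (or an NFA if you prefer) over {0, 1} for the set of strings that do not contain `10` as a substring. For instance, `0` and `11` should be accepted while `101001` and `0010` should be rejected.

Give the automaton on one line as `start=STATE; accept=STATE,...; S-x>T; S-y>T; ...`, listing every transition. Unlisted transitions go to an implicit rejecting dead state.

Track partial matches of the forbidden pattern `10`. State C is a dead state reached once `10` has occurred; every other state accepts. A means no part of `10` is currently matched.
       0  1 
>* A   A  B 
 * B   C  B 
   C   C  C 
(> = start, * = accepting)

start=A; accept=A,B; A-0>A; A-1>B; B-0>C; B-1>B; C-0>C; C-1>C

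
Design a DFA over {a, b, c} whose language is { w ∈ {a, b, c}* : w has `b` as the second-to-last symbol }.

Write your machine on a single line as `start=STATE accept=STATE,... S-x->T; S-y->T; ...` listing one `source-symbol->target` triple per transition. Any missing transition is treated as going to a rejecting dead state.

start=S0; accept=S7,S8,S9; S0-a->S1; S0-b->S2; S0-c->S3; S1-a->S4; S1-b->S5; S1-c->S6; S2-a->S7; S2-b->S8; S2-c->S9; S3-a->S10; S3-b->S11; S3-c->S12; S4-a->S4; S4-b->S5; S4-c->S6; S5-a->S7; S5-b->S8; S5-c->S9; S6-a->S10; S6-b->S11; S6-c->S12; S7-a->S4; S7-b->S5; S7-c->S6; S8-a->S7; S8-b->S8; S8-c->S9; S9-a->S10; S9-b->S11; S9-c->S12; S10-a->S4; S10-b->S5; S10-c->S6; S11-a->S7; S11-b->S8; S11-c->S9; S12-a->S10; S12-b->S11; S12-c->S12

A DFA must remember the last 2 symbols (since which symbol is second-to-last isn't known until the input ends). Use one state per possible window of the last ≤2 symbols; accept from those whose window starts with `b`.
A 13-state machine:
          a    b    c  
>  S0     S1   S2   S3 
   S1     S4   S5   S6 
   S2     S7   S8   S9 
   S3    S10  S11  S12 
   S4     S4   S5   S6 
   S5     S7   S8   S9 
   S6    S10  S11  S12 
 * S7     S4   S5   S6 
 * S8     S7   S8   S9 
 * S9    S10  S11  S12 
   S10    S4   S5   S6 
   S11    S7   S8   S9 
   S12   S10  S11  S12 
(> = start, * = accepting)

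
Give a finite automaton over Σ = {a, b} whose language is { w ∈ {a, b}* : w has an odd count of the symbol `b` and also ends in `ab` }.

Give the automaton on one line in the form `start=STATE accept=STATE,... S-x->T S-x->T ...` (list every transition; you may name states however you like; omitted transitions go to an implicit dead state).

Build one automaton per condition and run them in lockstep. One (2 states) tracks the count of `b`s modulo 2; the other (3 states) tracks how much of the suffix `ab` has currently been matched. Each combined state is a pair, one component from each; accept when both components accept.
        a   b  
>  q0   q1  q2 
   q1   q1  q3 
   q2   q4  q0 
 * q3   q4  q0 
   q4   q4  q5 
   q5   q1  q2 
(> = start, * = accepting)

start=q0 accept=q3 q0-a->q1 q0-b->q2 q1-a->q1 q1-b->q3 q2-a->q4 q2-b->q0 q3-a->q4 q3-b->q0 q4-a->q4 q4-b->q5 q5-a->q1 q5-b->q2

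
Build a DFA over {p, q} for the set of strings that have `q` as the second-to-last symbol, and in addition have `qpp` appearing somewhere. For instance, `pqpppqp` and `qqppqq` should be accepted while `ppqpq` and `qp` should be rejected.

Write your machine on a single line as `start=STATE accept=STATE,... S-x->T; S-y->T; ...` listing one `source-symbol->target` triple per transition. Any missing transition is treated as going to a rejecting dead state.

start=s0; accept=s9,s10; s0-p->s1; s0-q->s2; s1-p->s3; s1-q->s4; s2-p->s5; s2-q->s6; s3-p->s3; s3-q->s4; s4-p->s5; s4-q->s6; s5-p->s7; s5-q->s4; s6-p->s5; s6-q->s6; s7-p->s7; s7-q->s8; s8-p->s9; s8-q->s10; s9-p->s7; s9-q->s8; s10-p->s9; s10-q->s10

Build one automaton per condition and run them in lockstep. One (7 states) tracks the last 2 symbols read; the other (4 states) tracks whether and how much of `qpp` has been seen. Each combined state is a pair, one component from each; accept when both components accept.
11 states suffice.
          p    q  
>  s0     s1   s2 
   s1     s3   s4 
   s2     s5   s6 
   s3     s3   s4 
   s4     s5   s6 
   s5     s7   s4 
   s6     s5   s6 
   s7     s7   s8 
   s8     s9  s10 
 * s9     s7   s8 
 * s10    s9  s10 
(> = start, * = accepting)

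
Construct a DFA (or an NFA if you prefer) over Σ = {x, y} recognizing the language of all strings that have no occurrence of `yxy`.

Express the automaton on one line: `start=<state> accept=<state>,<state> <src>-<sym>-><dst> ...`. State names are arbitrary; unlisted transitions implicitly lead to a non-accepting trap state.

start=q0 accept=q0,q1,q2 q0-x->q0 q0-y->q1 q1-x->q2 q1-y->q1 q2-x->q0 q2-y->q3 q3-x->q3 q3-y->q3

This is the complement of 'contains `yxy`'. Use the same substring-matching states — q0 through q3 holding how much of `yxy` has just been matched — but flip the accepting set: everything except the trap q3 accepts.
With 4 states:
        x   y  
>* q0   q0  q1 
 * q1   q2  q1 
 * q2   q0  q3 
   q3   q3  q3 
(> = start, * = accepting)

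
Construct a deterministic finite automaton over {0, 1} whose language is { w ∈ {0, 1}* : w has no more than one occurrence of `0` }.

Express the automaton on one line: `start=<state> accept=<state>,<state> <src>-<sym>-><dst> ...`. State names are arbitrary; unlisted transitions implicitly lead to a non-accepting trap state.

Only the number of `0`s matters, and only up to 2. Make a chain s0 → s1 → s2 advanced by each `0` (with s2 absorbing); every other symbol self-loops. The accepting set is {s0, s1}.
        0   1  
>* s0   s1  s0 
 * s1   s2  s1 
   s2   s2  s2 
(> = start, * = accepting)

start=s0 accept=s0,s1 s0-0->s1 s0-1->s0 s1-0->s2 s1-1->s1 s2-0->s2 s2-1->s2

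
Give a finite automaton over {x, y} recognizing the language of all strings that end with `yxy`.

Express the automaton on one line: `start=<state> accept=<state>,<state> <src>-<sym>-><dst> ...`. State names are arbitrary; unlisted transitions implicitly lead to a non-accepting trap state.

start=S0 accept=S3 S0-x->S0 S0-y->S1 S1-x->S2 S1-y->S1 S2-x->S0 S2-y->S3 S3-x->S2 S3-y->S1

Remember how much of `yxy` the current input suffix matches. State S0 means no match yet; S1 means the last symbol is `y`; S2 means the last 2 symbols are `yx`; S3 means the last 3 symbols are `yxy`. Only S3 accepts. On a mismatch, fall back to the longest proper suffix that is still a prefix of `yxy`.
4 states suffice.
        x   y  
>  S0   S0  S1 
   S1   S2  S1 
   S2   S0  S3 
 * S3   S2  S1 
(> = start, * = accepting)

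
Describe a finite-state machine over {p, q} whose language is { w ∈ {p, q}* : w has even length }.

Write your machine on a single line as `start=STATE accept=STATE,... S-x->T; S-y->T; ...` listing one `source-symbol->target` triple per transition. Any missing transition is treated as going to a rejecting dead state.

Count input length modulo 2: every symbol advances one step around the cycle A → B → A. Accept at A.
2 states suffice.
       p  q 
>* A   B  B 
   B   A  A 
(> = start, * = accepting)

start=A; accept=A; A-p->B; A-q->B; B-p->A; B-q->A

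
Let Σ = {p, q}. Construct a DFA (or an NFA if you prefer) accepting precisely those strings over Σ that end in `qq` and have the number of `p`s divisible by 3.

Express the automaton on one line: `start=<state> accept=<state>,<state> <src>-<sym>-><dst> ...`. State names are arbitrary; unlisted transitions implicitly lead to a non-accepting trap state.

start=S0 accept=S4 S0-p->S1 S0-q->S2 S1-p->S3 S1-q->S1 S2-p->S1 S2-q->S4 S3-p->S0 S3-q->S3 S4-p->S1 S4-q->S4

Handle the two conditions separately and then intersect. One (3 states) tracks how much of the suffix `qq` has currently been matched; the other (3 states) tracks the count of `p`s modulo 3. Each combined state is a pair, one component from each; accept when both components accept. After merging equivalent states the machine shrinks.
With 5 states:
        p   q  
>  S0   S1  S2 
   S1   S3  S1 
   S2   S1  S4 
   S3   S0  S3 
 * S4   S1  S4 
(> = start, * = accepting)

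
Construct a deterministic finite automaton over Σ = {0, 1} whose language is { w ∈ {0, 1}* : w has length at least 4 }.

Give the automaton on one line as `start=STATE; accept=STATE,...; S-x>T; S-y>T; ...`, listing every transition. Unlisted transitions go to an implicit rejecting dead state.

Count input length up to 5: every symbol moves from q0 toward q5, which means 'more than 4' and absorbs. Accept from {q4, q5}.
With 6 states:
        0   1  
>  q0   q1  q1 
   q1   q2  q2 
   q2   q3  q3 
   q3   q4  q4 
 * q4   q5  q5 
 * q5   q5  q5 
(> = start, * = accepting)

start=q0; accept=q4,q5; q0-0>q1; q0-1>q1; q1-0>q2; q1-1>q2; q2-0>q3; q2-1>q3; q3-0>q4; q3-1>q4; q4-0>q5; q4-1>q5; q5-0>q5; q5-1>q5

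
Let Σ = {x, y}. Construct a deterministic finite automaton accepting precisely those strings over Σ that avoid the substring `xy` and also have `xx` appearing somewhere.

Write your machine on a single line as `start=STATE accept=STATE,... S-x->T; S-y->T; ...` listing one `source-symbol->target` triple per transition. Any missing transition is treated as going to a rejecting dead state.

start=S0; accept=S2; S0-x->S1; S0-y->S0; S1-x->S2; S1-y->S3; S2-x->S2; S2-y->S3; S3-x->S3; S3-y->S3

Handle the two conditions separately and then intersect. The first has 3 states tracking partial matches of the forbidden pattern `xy`; the second has 3 states tracking whether and how much of `xx` has been seen. A product state is a pair (one from each), accepting exactly when both do. Minimizing collapses redundant product states.
With 4 states:
        x   y  
>  S0   S1  S0 
   S1   S2  S3 
 * S2   S2  S3 
   S3   S3  S3 
(> = start, * = accepting)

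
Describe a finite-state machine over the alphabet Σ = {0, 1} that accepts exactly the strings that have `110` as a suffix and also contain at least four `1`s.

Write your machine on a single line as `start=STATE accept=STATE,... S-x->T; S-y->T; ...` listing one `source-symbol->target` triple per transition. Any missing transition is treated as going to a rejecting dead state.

Handle the two conditions separately and then intersect. The first has 4 states tracking how much of the suffix `110` has currently been matched; the second has 6 states tracking the count of `1`s, saturating at 5. A product state is a pair (one from each), accepting exactly when both do.
A 19-state machine:
          0    1  
>  q0     q0   q1 
   q1     q2   q3 
   q2     q2   q4 
   q3     q5   q6 
   q4     q7   q6 
   q5     q7   q8 
   q6     q9  q10 
   q7     q7   q8 
   q8    q11  q10 
   q9    q11  q12 
   q10   q13  q14 
   q11   q11  q12 
   q12   q15  q14 
 * q13   q15  q16 
   q14   q17  q14 
   q15   q15  q16 
   q16   q18  q14 
 * q17   q18  q16 
   q18   q18  q16 
(> = start, * = accepting)

start=q0; accept=q13,q17; q0-0->q0; q0-1->q1; q1-0->q2; q1-1->q3; q2-0->q2; q2-1->q4; q3-0->q5; q3-1->q6; q4-0->q7; q4-1->q6; q5-0->q7; q5-1->q8; q6-0->q9; q6-1->q10; q7-0->q7; q7-1->q8; q8-0->q11; q8-1->q10; q9-0->q11; q9-1->q12; q10-0->q13; q10-1->q14; q11-0->q11; q11-1->q12; q12-0->q15; q12-1->q14; q13-0->q15; q13-1->q16; q14-0->q17; q14-1->q14; q15-0->q15; q15-1->q16; q16-0->q18; q16-1->q14; q17-0->q18; q17-1->q16; q18-0->q18; q18-1->q16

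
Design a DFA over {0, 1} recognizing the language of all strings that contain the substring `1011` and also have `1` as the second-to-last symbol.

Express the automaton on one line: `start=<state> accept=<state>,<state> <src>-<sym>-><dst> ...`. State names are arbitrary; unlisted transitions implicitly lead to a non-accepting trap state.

Run two small machines in parallel and take their product. The first has 5 states tracking whether and how much of `1011` has been seen; the second has 7 states tracking the last 2 symbols read. A product state is a pair (one from each), accepting exactly when both do. After merging equivalent states the machine shrinks.
8 states suffice.
       0  1 
>  A   A  B 
   B   C  B 
   C   A  D 
   D   C  E 
 * E   F  E 
 * F   G  H 
   G   G  H 
   H   F  E 
(> = start, * = accepting)

start=A accept=E,F A-0->A A-1->B B-0->C B-1->B C-0->A C-1->D D-0->C D-1->E E-0->F E-1->E F-0->G F-1->H G-0->G G-1->H H-0->F H-1->E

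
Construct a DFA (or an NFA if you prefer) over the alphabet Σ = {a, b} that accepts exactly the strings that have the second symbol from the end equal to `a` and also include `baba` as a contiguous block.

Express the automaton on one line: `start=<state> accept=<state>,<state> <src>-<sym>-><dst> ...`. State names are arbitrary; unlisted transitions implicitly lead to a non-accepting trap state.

Handle the two conditions separately and then intersect. The first has 7 states tracking the last 2 symbols read; the second has 5 states tracking whether and how much of `baba` has been seen. A product state is a pair (one from each), accepting exactly when both do.
12 states suffice.
          a    b  
>  q0     q1   q2 
   q1     q3   q4 
   q2     q5   q6 
   q3     q3   q4 
   q4     q5   q6 
   q5     q3   q7 
   q6     q5   q6 
   q7     q8   q6 
   q8     q9  q10 
 * q9     q9  q10 
 * q10    q8  q11 
   q11    q8  q11 
(> = start, * = accepting)

start=q0 accept=q9,q10 q0-a->q1 q0-b->q2 q1-a->q3 q1-b->q4 q2-a->q5 q2-b->q6 q3-a->q3 q3-b->q4 q4-a->q5 q4-b->q6 q5-a->q3 q5-b->q7 q6-a->q5 q6-b->q6 q7-a->q8 q7-b->q6 q8-a->q9 q8-b->q10 q9-a->q9 q9-b->q10 q10-a->q8 q10-b->q11 q11-a->q8 q11-b->q11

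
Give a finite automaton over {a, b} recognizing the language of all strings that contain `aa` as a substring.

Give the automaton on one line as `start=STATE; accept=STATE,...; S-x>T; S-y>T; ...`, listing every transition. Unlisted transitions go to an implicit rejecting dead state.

start=s0; accept=s2; s0-a>s1; s0-b>s0; s1-a>s2; s1-b>s0; s2-a>s2; s2-b>s2

Track how much of `aa` has been matched so far: state s0 is no progress, s2 is the absorbing accept state reached once `aa` has occurred. Intermediate states record partial matches; on a mismatch, fall back to the longest reusable overlap.
A 3-state machine:
        a   b  
>  s0   s1  s0 
   s1   s2  s0 
 * s2   s2  s2 
(> = start, * = accepting)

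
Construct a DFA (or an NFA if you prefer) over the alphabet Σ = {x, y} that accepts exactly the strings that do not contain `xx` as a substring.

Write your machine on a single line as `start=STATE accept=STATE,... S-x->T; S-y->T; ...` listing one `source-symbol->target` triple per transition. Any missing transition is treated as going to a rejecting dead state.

start=A; accept=A,B; A-x->B; A-y->A; B-x->C; B-y->A; C-x->C; C-y->C

This is the complement of 'contains `xx`'. Use the same substring-matching states — A through C holding how much of `xx` has just been matched — but flip the accepting set: everything except the trap C accepts.
       x  y 
>* A   B  A 
 * B   C  A 
   C   C  C 
(> = start, * = accepting)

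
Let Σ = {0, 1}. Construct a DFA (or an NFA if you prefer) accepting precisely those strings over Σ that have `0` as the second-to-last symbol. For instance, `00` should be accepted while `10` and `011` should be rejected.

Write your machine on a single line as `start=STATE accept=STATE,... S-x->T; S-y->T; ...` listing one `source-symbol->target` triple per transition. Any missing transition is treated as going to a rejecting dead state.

Because acceptance depends on a position counted from the end, the machine has to buffer the most recent 2 symbols. Make each state the string of the last up-to-2 symbols read; on input `x` shift the window left and append `x`. Accept when the buffered window has length 2 and begins with `0`.
        0   1  
>  q0   q1  q2 
   q1   q3  q4 
   q2   q5  q6 
 * q3   q3  q4 
 * q4   q5  q6 
   q5   q3  q4 
   q6   q5  q6 
(> = start, * = accepting)

start=q0; accept=q3,q4; q0-0->q1; q0-1->q2; q1-0->q3; q1-1->q4; q2-0->q5; q2-1->q6; q3-0->q3; q3-1->q4; q4-0->q5; q4-1->q6; q5-0->q3; q5-1->q4; q6-0->q5; q6-1->q6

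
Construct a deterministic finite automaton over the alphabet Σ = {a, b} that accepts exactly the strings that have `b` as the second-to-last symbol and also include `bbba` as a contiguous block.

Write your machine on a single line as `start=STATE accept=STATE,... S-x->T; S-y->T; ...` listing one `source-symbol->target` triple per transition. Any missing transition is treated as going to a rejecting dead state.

start=q0; accept=q8,q11; q0-a->q1; q0-b->q2; q1-a->q3; q1-b->q4; q2-a->q5; q2-b->q6; q3-a->q3; q3-b->q4; q4-a->q5; q4-b->q6; q5-a->q3; q5-b->q4; q6-a->q5; q6-b->q7; q7-a->q8; q7-b->q7; q8-a->q9; q8-b->q10; q9-a->q9; q9-b->q10; q10-a->q8; q10-b->q11; q11-a->q8; q11-b->q11

Build one automaton per condition and run them in lockstep. The first has 7 states tracking the last 2 symbols read; the second has 5 states tracking whether and how much of `bbba` has been seen. A product state is a pair (one from each), accepting exactly when both do.
          a    b  
>  q0     q1   q2 
   q1     q3   q4 
   q2     q5   q6 
   q3     q3   q4 
   q4     q5   q6 
   q5     q3   q4 
   q6     q5   q7 
   q7     q8   q7 
 * q8     q9  q10 
   q9     q9  q10 
   q10    q8  q11 
 * q11    q8  q11 
(> = start, * = accepting)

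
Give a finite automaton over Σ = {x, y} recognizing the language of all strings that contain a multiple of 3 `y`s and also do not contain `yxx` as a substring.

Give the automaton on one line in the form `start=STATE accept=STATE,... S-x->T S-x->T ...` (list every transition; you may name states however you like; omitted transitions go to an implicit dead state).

Handle the two conditions separately and then intersect. One (3 states) tracks the count of `y`s modulo 3; the other (4 states) tracks partial matches of the forbidden pattern `yxx`. Each combined state is a pair, one component from each; accept when both components accept. Equivalent product states are then merged.
8 states suffice.
        x   y  
>* s0   s0  s1 
   s1   s2  s3 
   s2   s4  s3 
   s3   s5  s6 
   s4   s4  s4 
   s5   s4  s6 
 * s6   s7  s1 
 * s7   s4  s1 
(> = start, * = accepting)

start=s0 accept=s0,s6,s7 s0-x->s0 s0-y->s1 s1-x->s2 s1-y->s3 s2-x->s4 s2-y->s3 s3-x->s5 s3-y->s6 s4-x->s4 s4-y->s4 s5-x->s4 s5-y->s6 s6-x->s7 s6-y->s1 s7-x->s4 s7-y->s1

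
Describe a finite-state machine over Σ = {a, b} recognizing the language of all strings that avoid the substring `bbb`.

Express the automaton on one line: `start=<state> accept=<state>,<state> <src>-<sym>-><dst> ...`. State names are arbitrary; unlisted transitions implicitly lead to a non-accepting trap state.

start=s0 accept=s0,s1,s2 s0-a->s0 s0-b->s1 s1-a->s0 s1-b->s2 s2-a->s0 s2-b->s3 s3-a->s3 s3-b->s3

Track partial matches of the forbidden pattern `bbb`. State s3 is a dead state reached once `bbb` has occurred; every other state accepts. s0 means no part of `bbb` is currently matched.
With 4 states:
        a   b  
>* s0   s0  s1 
 * s1   s0  s2 
 * s2   s0  s3 
   s3   s3  s3 
(> = start, * = accepting)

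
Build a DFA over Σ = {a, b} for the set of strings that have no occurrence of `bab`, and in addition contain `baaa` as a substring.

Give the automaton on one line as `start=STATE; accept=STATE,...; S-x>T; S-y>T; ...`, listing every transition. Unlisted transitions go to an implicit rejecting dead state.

start=s0; accept=s5,s7,s9; s0-a>s0; s0-b>s1; s1-a>s2; s1-b>s1; s2-a>s3; s2-b>s4; s3-a>s5; s3-b>s1; s4-a>s6; s4-b>s4; s5-a>s5; s5-b>s7; s6-a>s8; s6-b>s4; s7-a>s9; s7-b>s7; s8-a>s10; s8-b>s4; s9-a>s5; s9-b>s10; s10-a>s10; s10-b>s10

Build one automaton per condition and run them in lockstep. One (4 states) tracks partial matches of the forbidden pattern `bab`; the other (5 states) tracks whether and how much of `baaa` has been seen. Each combined state is a pair, one component from each; accept when both components accept.
          a    b  
>  s0     s0   s1 
   s1     s2   s1 
   s2     s3   s4 
   s3     s5   s1 
   s4     s6   s4 
 * s5     s5   s7 
   s6     s8   s4 
 * s7     s9   s7 
   s8    s10   s4 
 * s9     s5  s10 
   s10   s10  s10 
(> = start, * = accepting)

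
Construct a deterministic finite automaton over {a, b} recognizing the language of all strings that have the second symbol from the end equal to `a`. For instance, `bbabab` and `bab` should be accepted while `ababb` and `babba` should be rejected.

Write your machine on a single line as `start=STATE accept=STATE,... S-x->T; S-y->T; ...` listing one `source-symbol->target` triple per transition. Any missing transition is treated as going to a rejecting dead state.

Because acceptance depends on a position counted from the end, the machine has to buffer the most recent 2 symbols. Make each state the string of the last up-to-2 symbols read; on input `x` shift the window left and append `x`. Accept when the buffered window has length 2 and begins with `a`.
        a   b  
>  S0   S1  S2 
   S1   S3  S4 
   S2   S5  S6 
 * S3   S3  S4 
 * S4   S5  S6 
   S5   S3  S4 
   S6   S5  S6 
(> = start, * = accepting)

start=S0; accept=S3,S4; S0-a->S1; S0-b->S2; S1-a->S3; S1-b->S4; S2-a->S5; S2-b->S6; S3-a->S3; S3-b->S4; S4-a->S5; S4-b->S6; S5-a->S3; S5-b->S4; S6-a->S5; S6-b->S6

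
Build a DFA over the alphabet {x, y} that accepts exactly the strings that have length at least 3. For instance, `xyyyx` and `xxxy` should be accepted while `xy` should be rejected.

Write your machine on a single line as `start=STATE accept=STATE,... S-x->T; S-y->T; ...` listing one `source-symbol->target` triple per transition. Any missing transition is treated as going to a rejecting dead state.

start=A; accept=D,E; A-x->B; A-y->B; B-x->C; B-y->C; C-x->D; C-y->D; D-x->E; D-y->E; E-x->E; E-y->E

We only need to distinguish lengths 0, 1, …, 3, and '>3'. Chain A → B → C → D → E on every symbol, with E looping. Accepting states: {D, E}.
With 5 states:
       x  y 
>  A   B  B 
   B   C  C 
   C   D  D 
 * D   E  E 
 * E   E  E 
(> = start, * = accepting)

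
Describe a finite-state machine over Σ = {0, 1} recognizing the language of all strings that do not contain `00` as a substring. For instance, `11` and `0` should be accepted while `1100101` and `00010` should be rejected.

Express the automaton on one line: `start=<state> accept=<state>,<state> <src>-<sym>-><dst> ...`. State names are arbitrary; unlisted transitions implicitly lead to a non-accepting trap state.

This is the complement of 'contains `00`'. Use the same substring-matching states — A through C holding how much of `00` has just been matched — but flip the accepting set: everything except the trap C accepts.
3 states suffice.
       0  1 
>* A   B  A 
 * B   C  A 
   C   C  C 
(> = start, * = accepting)

start=A accept=A,B A-0->B A-1->A B-0->C B-1->A C-0->C C-1->C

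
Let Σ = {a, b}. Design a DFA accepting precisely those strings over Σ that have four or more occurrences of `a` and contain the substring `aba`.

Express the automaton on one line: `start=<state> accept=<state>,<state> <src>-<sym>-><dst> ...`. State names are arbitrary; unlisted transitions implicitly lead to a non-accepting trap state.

start=s0 accept=s11 s0-a->s1 s0-b->s0 s1-a->s2 s1-b->s3 s2-a->s4 s2-b->s5 s3-a->s6 s3-b->s7 s4-a->s4 s4-b->s8 s5-a->s9 s5-b->s10 s6-a->s9 s6-b->s6 s7-a->s2 s7-b->s7 s8-a->s11 s8-b->s10 s9-a->s11 s9-b->s9 s10-a->s4 s10-b->s10 s11-a->s11 s11-b->s11

Handle the two conditions separately and then intersect. One (6 states) tracks the count of `a`s, saturating at 5; the other (4 states) tracks whether and how much of `aba` has been seen. Each combined state is a pair, one component from each; accept when both components accept. Equivalent product states are then merged.
          a    b  
>  s0     s1   s0 
   s1     s2   s3 
   s2     s4   s5 
   s3     s6   s7 
   s4     s4   s8 
   s5     s9  s10 
   s6     s9   s6 
   s7     s2   s7 
   s8    s11  s10 
   s9    s11   s9 
   s10    s4  s10 
 * s11   s11  s11 
(> = start, * = accepting)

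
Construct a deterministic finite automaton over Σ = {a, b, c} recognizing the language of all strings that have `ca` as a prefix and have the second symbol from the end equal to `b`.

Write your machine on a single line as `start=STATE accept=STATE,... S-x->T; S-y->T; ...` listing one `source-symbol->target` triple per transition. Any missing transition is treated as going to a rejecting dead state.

start=q0; accept=q5,q6; q0-a->q1; q0-b->q1; q0-c->q2; q1-a->q1; q1-b->q1; q1-c->q1; q2-a->q3; q2-b->q1; q2-c->q1; q3-a->q3; q3-b->q4; q3-c->q3; q4-a->q5; q4-b->q6; q4-c->q5; q5-a->q3; q5-b->q4; q5-c->q3; q6-a->q5; q6-b->q6; q6-c->q5

Handle the two conditions separately and then intersect. The first has 4 states tracking whether the input so far still matches the prefix `ca`; the second has 13 states tracking the last 2 symbols read. A product state is a pair (one from each), accepting exactly when both do. Minimizing collapses redundant product states.
A 7-state machine:
        a   b   c  
>  q0   q1  q1  q2 
   q1   q1  q1  q1 
   q2   q3  q1  q1 
   q3   q3  q4  q3 
   q4   q5  q6  q5 
 * q5   q3  q4  q3 
 * q6   q5  q6  q5 
(> = start, * = accepting)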